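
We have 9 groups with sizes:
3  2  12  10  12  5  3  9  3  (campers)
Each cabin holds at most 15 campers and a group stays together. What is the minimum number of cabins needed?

Total = 12 + 12 + 10 + 9 + 5 + 3 + 3 + 3 + 2 = 59 campers.
Lower bound: ⌈59/15⌉ = 4 cabins.
A packing using 4 cabins:
  cabin 1: 12 + 3 = 15
  cabin 2: 12 + 3 = 15
  cabin 3: 10 + 5 = 15
  cabin 4: 9 + 3 + 2 = 14
This matches the lower bound, so 4 is optimal.

4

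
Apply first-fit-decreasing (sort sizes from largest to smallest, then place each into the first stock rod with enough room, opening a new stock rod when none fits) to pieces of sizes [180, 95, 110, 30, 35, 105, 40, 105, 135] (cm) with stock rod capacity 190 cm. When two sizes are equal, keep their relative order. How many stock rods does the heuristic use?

6

Sorted descending: 180, 135, 110, 105, 105, 95, 40, 35, 30.
  180 → stock rod 1 (new)  [load 180/190]
  135 → stock rod 2 (new)  [load 135/190]
  110 → stock rod 3 (new)  [load 110/190]
  105 → stock rod 4 (new)  [load 105/190]
  105 → stock rod 5 (new)  [load 105/190]
  95 → stock rod 6 (new)  [load 95/190]
  40 → stock rod 2  [load 175/190]
  35 → stock rod 3  [load 145/190]
  30 → stock rod 3  [load 175/190]
6 stock rods opened.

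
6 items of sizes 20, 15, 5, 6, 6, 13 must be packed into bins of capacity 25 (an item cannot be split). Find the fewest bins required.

Total = 20 + 15 + 13 + 6 + 6 + 5 = 65.
Lower bound: ⌈65/25⌉ = 3 bins.
A packing using 3 bins:
  bin 1: 20 + 5 = 25
  bin 2: 15 + 6 = 21
  bin 3: 13 + 6 = 19
This matches the lower bound, so 3 is optimal.

3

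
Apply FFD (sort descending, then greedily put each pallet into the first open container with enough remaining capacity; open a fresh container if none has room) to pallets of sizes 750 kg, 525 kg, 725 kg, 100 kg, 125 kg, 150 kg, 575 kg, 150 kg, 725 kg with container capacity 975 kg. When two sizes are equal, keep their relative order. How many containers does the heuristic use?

Sorted descending: 750, 725, 725, 575, 525, 150, 150, 125, 100.
  750 → container 1 (new)  [load 750/975]
  725 → container 2 (new)  [load 725/975]
  725 → container 3 (new)  [load 725/975]
  575 → container 4 (new)  [load 575/975]
  525 → container 5 (new)  [load 525/975]
  150 → container 1  [load 900/975]
  150 → container 2  [load 875/975]
  125 → container 3  [load 850/975]
  100 → container 2  [load 975/975]
5 containers opened.

5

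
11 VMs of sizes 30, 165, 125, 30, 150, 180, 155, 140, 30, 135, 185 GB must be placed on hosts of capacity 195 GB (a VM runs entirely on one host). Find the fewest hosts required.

Total = 185 + 180 + 165 + 155 + 150 + 140 + 135 + 125 + 30 + 30 + 30 = 1325 GB.
Lower bound: ⌈1325/195⌉ = 7 hosts.
Also, 8 VMs each exceed 195/2 GB, and no two of those can share a host, so at least 8 hosts are needed.
A packing using 8 hosts:
  host 1: 185 = 185
  host 2: 180 = 180
  host 3: 165 + 30 = 195
  host 4: 155 + 30 = 185
  host 5: 150 + 30 = 180
  host 6: 140 = 140
  host 7: 135 = 135
  host 8: 125 = 125
This matches the lower bound, so 8 is optimal.

8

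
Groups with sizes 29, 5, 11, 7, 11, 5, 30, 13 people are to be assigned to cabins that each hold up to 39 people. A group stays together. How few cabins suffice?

3

Total = 30 + 29 + 13 + 11 + 11 + 7 + 5 + 5 = 111 people.
Lower bound: ⌈111/39⌉ = 3 cabins.
A packing using 3 cabins:
  cabin 1: 30 + 7 = 37
  cabin 2: 29 + 5 + 5 = 39
  cabin 3: 13 + 11 + 11 = 35
This matches the lower bound, so 3 is optimal.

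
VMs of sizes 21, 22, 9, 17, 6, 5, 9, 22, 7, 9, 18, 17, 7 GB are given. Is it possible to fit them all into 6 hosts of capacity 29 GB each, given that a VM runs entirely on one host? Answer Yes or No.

Total = 169 GB; ⌈169/29⌉ = 6.
The bound of 6 does not rule out 6, but exhaustive search shows no assignment into 6 hosts of capacity 29 GB exists — the minimum is 7.

No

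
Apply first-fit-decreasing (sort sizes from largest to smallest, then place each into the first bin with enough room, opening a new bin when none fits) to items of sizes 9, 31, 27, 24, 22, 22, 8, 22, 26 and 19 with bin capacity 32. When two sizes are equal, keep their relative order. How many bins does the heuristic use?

8

Sorted descending: 31, 27, 26, 24, 22, 22, 22, 19, 9, 8.
  31 → bin 1 (new)  [load 31/32]
  27 → bin 2 (new)  [load 27/32]
  26 → bin 3 (new)  [load 26/32]
  24 → bin 4 (new)  [load 24/32]
  22 → bin 5 (new)  [load 22/32]
  22 → bin 6 (new)  [load 22/32]
  22 → bin 7 (new)  [load 22/32]
  19 → bin 8 (new)  [load 19/32]
  9 → bin 5  [load 31/32]
  8 → bin 4  [load 32/32]
8 bins opened.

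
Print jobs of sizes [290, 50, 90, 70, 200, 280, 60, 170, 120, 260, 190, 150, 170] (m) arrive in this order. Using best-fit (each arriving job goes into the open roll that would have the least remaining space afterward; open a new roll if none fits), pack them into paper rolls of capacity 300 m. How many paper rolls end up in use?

9

  290 → roll 1 (new)  [load 290/300]
  50 → roll 2 (new)  [load 50/300]
  90 → roll 2  [load 140/300]
  70 → roll 2  [load 210/300]
  200 → roll 3 (new)  [load 200/300]
  280 → roll 4 (new)  [load 280/300]
  60 → roll 2  [load 270/300]
  170 → roll 5 (new)  [load 170/300]
  120 → roll 5  [load 290/300]
  260 → roll 6 (new)  [load 260/300]
  190 → roll 7 (new)  [load 190/300]
  150 → roll 8 (new)  [load 150/300]
  170 → roll 9 (new)  [load 170/300]
9 paper rolls opened.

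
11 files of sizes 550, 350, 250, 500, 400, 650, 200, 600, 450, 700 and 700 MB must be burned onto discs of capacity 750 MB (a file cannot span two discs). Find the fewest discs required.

Total = 700 + 700 + 650 + 600 + 550 + 500 + 450 + 400 + 350 + 250 + 200 = 5350 MB.
Lower bound: ⌈5350/750⌉ = 8 discs.
A packing using 8 discs:
  disc 1: 700 = 700
  disc 2: 700 = 700
  disc 3: 650 = 650
  disc 4: 600 = 600
  disc 5: 550 + 200 = 750
  disc 6: 500 + 250 = 750
  disc 7: 450 = 450
  disc 8: 400 + 350 = 750
This matches the lower bound, so 8 is optimal.

8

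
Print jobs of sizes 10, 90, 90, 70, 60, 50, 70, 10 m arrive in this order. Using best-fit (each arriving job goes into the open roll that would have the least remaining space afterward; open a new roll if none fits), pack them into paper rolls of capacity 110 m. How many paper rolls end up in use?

5

  10 → roll 1 (new)  [load 10/110]
  90 → roll 1  [load 100/110]
  90 → roll 2 (new)  [load 90/110]
  70 → roll 3 (new)  [load 70/110]
  60 → roll 4 (new)  [load 60/110]
  50 → roll 4  [load 110/110]
  70 → roll 5 (new)  [load 70/110]
  10 → roll 1  [load 110/110]
5 paper rolls opened.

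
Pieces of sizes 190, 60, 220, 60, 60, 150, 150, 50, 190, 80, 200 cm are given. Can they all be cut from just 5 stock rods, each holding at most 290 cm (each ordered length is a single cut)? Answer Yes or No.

No

Total = 1410 cm; ⌈1410/290⌉ = 5.
6 pieces each exceed half the capacity and cannot share a stock rod, forcing at least 6 stock rods.
At least 6 stock rods are required, but only 5 are allowed.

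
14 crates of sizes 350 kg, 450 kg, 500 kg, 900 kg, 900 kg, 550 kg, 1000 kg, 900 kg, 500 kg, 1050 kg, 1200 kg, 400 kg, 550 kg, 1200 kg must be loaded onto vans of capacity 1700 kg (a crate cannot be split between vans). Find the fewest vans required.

Total = 1200 + 1200 + 1050 + 1000 + 900 + 900 + 900 + 550 + 550 + 500 + 500 + 450 + 400 + 350 = 10450 kg.
Lower bound: ⌈10450/1700⌉ = 7 vans.
A packing using 7 vans:
  van 1: 1200 + 500 = 1700
  van 2: 1200 + 500 = 1700
  van 3: 1050 + 550 = 1600
  van 4: 1000 + 550 = 1550
  van 5: 900 + 450 + 350 = 1700
  van 6: 900 + 400 = 1300
  van 7: 900 = 900
This matches the lower bound, so 7 is optimal.

7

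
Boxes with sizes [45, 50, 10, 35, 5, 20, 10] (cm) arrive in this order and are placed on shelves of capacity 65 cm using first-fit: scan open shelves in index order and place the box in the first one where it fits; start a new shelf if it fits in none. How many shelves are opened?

  45 → shelf 1 (new)  [load 45/65]
  50 → shelf 2 (new)  [load 50/65]
  10 → shelf 1  [load 55/65]
  35 → shelf 3 (new)  [load 35/65]
  5 → shelf 1  [load 60/65]
  20 → shelf 3  [load 55/65]
  10 → shelf 2  [load 60/65]
3 shelves opened.

3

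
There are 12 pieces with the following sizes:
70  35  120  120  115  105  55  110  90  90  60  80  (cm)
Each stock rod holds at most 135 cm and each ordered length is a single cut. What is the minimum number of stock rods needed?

9

Total = 120 + 120 + 115 + 110 + 105 + 90 + 90 + 80 + 70 + 60 + 55 + 35 = 1050 cm.
Lower bound: ⌈1050/135⌉ = 8 stock rods.
Also, 9 pieces each exceed 135/2 cm, and no two of those can share a stock rod, so at least 9 stock rods are needed.
A packing using 9 stock rods:
  stock rod 1: 120 = 120
  stock rod 2: 120 = 120
  stock rod 3: 115 = 115
  stock rod 4: 110 = 110
  stock rod 5: 105 = 105
  stock rod 6: 90 + 35 = 125
  stock rod 7: 90 = 90
  stock rod 8: 80 + 55 = 135
  stock rod 9: 70 + 60 = 130
This matches the lower bound, so 9 is optimal.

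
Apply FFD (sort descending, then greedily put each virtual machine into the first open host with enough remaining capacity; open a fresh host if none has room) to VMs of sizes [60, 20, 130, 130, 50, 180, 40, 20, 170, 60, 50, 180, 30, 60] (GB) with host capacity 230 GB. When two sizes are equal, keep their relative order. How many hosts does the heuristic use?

6

Sorted descending: 180, 180, 170, 130, 130, 60, 60, 60, 50, 50, 40, 30, 20, 20.
  180 → host 1 (new)  [load 180/230]
  180 → host 2 (new)  [load 180/230]
  170 → host 3 (new)  [load 170/230]
  130 → host 4 (new)  [load 130/230]
  130 → host 5 (new)  [load 130/230]
  60 → host 3  [load 230/230]
  60 → host 4  [load 190/230]
  60 → host 5  [load 190/230]
  50 → host 1  [load 230/230]
  50 → host 2  [load 230/230]
  40 → host 4  [load 230/230]
  30 → host 5  [load 220/230]
  20 → host 6 (new)  [load 20/230]
  20 → host 6  [load 40/230]
6 hosts opened.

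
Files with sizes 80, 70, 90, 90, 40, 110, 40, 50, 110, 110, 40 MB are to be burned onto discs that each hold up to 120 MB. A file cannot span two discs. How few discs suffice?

8

Total = 110 + 110 + 110 + 90 + 90 + 80 + 70 + 50 + 40 + 40 + 40 = 830 MB.
Lower bound: ⌈830/120⌉ = 7 discs.
A packing using 8 discs:
  disc 1: 110 = 110
  disc 2: 110 = 110
  disc 3: 110 = 110
  disc 4: 90 = 90
  disc 5: 90 = 90
  disc 6: 80 + 40 = 120
  disc 7: 70 + 50 = 120
  disc 8: 40 + 40 = 80
No arrangement into 7 discs stays within capacity, so 8 is optimal.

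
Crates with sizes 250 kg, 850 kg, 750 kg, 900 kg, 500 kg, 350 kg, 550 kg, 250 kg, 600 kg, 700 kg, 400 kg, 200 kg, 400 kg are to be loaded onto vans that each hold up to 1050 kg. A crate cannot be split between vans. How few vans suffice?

Total = 900 + 850 + 750 + 700 + 600 + 550 + 500 + 400 + 400 + 350 + 250 + 250 + 200 = 6700 kg.
Lower bound: ⌈6700/1050⌉ = 7 vans.
A packing using 7 vans:
  van 1: 900 = 900
  van 2: 850 + 200 = 1050
  van 3: 750 + 250 = 1000
  van 4: 700 + 350 = 1050
  van 5: 600 + 400 = 1000
  van 6: 550 + 500 = 1050
  van 7: 400 + 250 = 650
This matches the lower bound, so 7 is optimal.

7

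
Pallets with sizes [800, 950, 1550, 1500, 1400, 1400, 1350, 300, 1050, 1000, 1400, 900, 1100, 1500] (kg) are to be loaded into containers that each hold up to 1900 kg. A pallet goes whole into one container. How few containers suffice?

Total = 1550 + 1500 + 1500 + 1400 + 1400 + 1400 + 1350 + 1100 + 1050 + 1000 + 950 + 900 + 800 + 300 = 16200 kg.
Lower bound: ⌈16200/1900⌉ = 9 containers.
Also, 10 pallets each exceed 950 kg, and no two of those can share a container, so at least 10 containers are needed.
A packing using 11 containers:
  container 1: 1550 + 300 = 1850
  container 2: 1500 = 1500
  container 3: 1500 = 1500
  container 4: 1400 = 1400
  container 5: 1400 = 1400
  container 6: 1400 = 1400
  container 7: 1350 = 1350
  container 8: 1100 + 800 = 1900
  container 9: 1050 = 1050
  container 10: 1000 + 900 = 1900
  container 11: 950 = 950
No arrangement into 10 containers stays within capacity, so 11 is optimal.

11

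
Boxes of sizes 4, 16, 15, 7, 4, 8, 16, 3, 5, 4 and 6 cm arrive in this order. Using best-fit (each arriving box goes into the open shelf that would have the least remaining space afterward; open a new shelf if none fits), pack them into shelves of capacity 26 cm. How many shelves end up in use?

4

  4 → shelf 1 (new)  [load 4/26]
  16 → shelf 1  [load 20/26]
  15 → shelf 2 (new)  [load 15/26]
  7 → shelf 2  [load 22/26]
  4 → shelf 2  [load 26/26]
  8 → shelf 3 (new)  [load 8/26]
  16 → shelf 3  [load 24/26]
  3 → shelf 1  [load 23/26]
  5 → shelf 4 (new)  [load 5/26]
  4 → shelf 4  [load 9/26]
  6 → shelf 4  [load 15/26]
4 shelves opened.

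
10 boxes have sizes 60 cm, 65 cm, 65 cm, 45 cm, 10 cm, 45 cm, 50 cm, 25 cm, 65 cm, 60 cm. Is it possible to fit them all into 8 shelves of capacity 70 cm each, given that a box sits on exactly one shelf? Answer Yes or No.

A valid assignment using 8 shelves:
  shelf 1: 65 = 65
  shelf 2: 65 = 65
  shelf 3: 65 = 65
  shelf 4: 60 + 10 = 70
  shelf 5: 60 = 60
  shelf 6: 50 = 50
  shelf 7: 45 + 25 = 70
  shelf 8: 45 = 45
Every load is within 70 cm, so 8 shelves suffice.

Yes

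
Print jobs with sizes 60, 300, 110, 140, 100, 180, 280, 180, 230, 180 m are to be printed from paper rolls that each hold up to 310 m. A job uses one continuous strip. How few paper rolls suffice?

7

Total = 300 + 280 + 230 + 180 + 180 + 180 + 140 + 110 + 100 + 60 = 1760 m.
Lower bound: ⌈1760/310⌉ = 6 paper rolls.
A packing using 7 paper rolls:
  roll 1: 300 = 300
  roll 2: 280 = 280
  roll 3: 230 + 60 = 290
  roll 4: 180 + 110 = 290
  roll 5: 180 + 100 = 280
  roll 6: 180 = 180
  roll 7: 140 = 140
No arrangement into 6 paper rolls stays within capacity, so 7 is optimal.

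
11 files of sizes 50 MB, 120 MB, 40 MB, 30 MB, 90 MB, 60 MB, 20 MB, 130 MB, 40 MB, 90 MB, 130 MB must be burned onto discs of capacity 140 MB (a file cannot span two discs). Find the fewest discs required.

Total = 130 + 130 + 120 + 90 + 90 + 60 + 50 + 40 + 40 + 30 + 20 = 800 MB.
Lower bound: ⌈800/140⌉ = 6 discs.
A packing using 6 discs:
  disc 1: 130 = 130
  disc 2: 130 = 130
  disc 3: 120 + 20 = 140
  disc 4: 90 + 50 = 140
  disc 5: 90 + 40 = 130
  disc 6: 60 + 40 + 30 = 130
This matches the lower bound, so 6 is optimal.

6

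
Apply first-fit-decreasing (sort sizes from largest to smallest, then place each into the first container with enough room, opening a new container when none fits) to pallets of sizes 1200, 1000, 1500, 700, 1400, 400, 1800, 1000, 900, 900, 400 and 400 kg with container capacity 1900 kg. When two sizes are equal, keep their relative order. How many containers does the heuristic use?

Sorted descending: 1800, 1500, 1400, 1200, 1000, 1000, 900, 900, 700, 400, 400, 400.
  1800 → container 1 (new)  [load 1800/1900]
  1500 → container 2 (new)  [load 1500/1900]
  1400 → container 3 (new)  [load 1400/1900]
  1200 → container 4 (new)  [load 1200/1900]
  1000 → container 5 (new)  [load 1000/1900]
  1000 → container 6 (new)  [load 1000/1900]
  900 → container 5  [load 1900/1900]
  900 → container 6  [load 1900/1900]
  700 → container 4  [load 1900/1900]
  400 → container 2  [load 1900/1900]
  400 → container 3  [load 1800/1900]
  400 → container 7 (new)  [load 400/1900]
7 containers opened.

7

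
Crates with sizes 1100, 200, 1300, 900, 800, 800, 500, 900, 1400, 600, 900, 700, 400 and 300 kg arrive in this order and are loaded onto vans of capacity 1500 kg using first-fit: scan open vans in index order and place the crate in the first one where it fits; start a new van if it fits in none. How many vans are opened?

  1100 → van 1 (new)  [load 1100/1500]
  200 → van 1  [load 1300/1500]
  1300 → van 2 (new)  [load 1300/1500]
  900 → van 3 (new)  [load 900/1500]
  800 → van 4 (new)  [load 800/1500]
  800 → van 5 (new)  [load 800/1500]
  500 → van 3  [load 1400/1500]
  900 → van 6 (new)  [load 900/1500]
  1400 → van 7 (new)  [load 1400/1500]
  600 → van 4  [load 1400/1500]
  900 → van 8 (new)  [load 900/1500]
  700 → van 5  [load 1500/1500]
  400 → van 6  [load 1300/1500]
  300 → van 8  [load 1200/1500]
8 vans opened.

8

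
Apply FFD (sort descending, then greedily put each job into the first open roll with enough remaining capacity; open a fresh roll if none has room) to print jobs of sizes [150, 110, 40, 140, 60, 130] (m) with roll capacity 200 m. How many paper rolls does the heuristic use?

4

Sorted descending: 150, 140, 130, 110, 60, 40.
  150 → roll 1 (new)  [load 150/200]
  140 → roll 2 (new)  [load 140/200]
  130 → roll 3 (new)  [load 130/200]
  110 → roll 4 (new)  [load 110/200]
  60 → roll 2  [load 200/200]
  40 → roll 1  [load 190/200]
4 paper rolls opened.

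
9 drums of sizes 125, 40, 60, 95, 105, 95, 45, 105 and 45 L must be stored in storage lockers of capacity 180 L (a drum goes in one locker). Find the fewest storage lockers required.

5

Total = 125 + 105 + 105 + 95 + 95 + 60 + 45 + 45 + 40 = 715 L.
Lower bound: ⌈715/180⌉ = 4 storage lockers.
Also, 5 drums each exceed 90 L, and no two of those can share a locker, so at least 5 storage lockers are needed.
A packing using 5 storage lockers:
  locker 1: 125 + 45 = 170
  locker 2: 105 + 60 = 165
  locker 3: 105 + 45 = 150
  locker 4: 95 + 40 = 135
  locker 5: 95 = 95
This matches the lower bound, so 5 is optimal.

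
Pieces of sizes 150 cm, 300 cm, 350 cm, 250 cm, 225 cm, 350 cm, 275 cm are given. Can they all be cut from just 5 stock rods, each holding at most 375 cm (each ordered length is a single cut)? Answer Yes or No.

Total = 1900 cm; ⌈1900/375⌉ = 6.
At least 6 stock rods are required, but only 5 are allowed.

No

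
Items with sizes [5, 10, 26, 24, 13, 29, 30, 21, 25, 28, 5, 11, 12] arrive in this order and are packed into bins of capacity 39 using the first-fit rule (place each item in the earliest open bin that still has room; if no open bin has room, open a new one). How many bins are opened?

  5 → bin 1 (new)  [load 5/39]
  10 → bin 1  [load 15/39]
  26 → bin 2 (new)  [load 26/39]
  24 → bin 1  [load 39/39]
  13 → bin 2  [load 39/39]
  29 → bin 3 (new)  [load 29/39]
  30 → bin 4 (new)  [load 30/39]
  21 → bin 5 (new)  [load 21/39]
  25 → bin 6 (new)  [load 25/39]
  28 → bin 7 (new)  [load 28/39]
  5 → bin 3  [load 34/39]
  11 → bin 5  [load 32/39]
  12 → bin 6  [load 37/39]
7 bins opened.

7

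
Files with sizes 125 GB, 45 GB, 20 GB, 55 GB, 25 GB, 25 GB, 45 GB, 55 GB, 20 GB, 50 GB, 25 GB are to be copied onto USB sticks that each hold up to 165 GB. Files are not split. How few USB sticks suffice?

3

Total = 125 + 55 + 55 + 50 + 45 + 45 + 25 + 25 + 25 + 20 + 20 = 490 GB.
Lower bound: ⌈490/165⌉ = 3 USB sticks.
A packing using 3 USB sticks:
  USB stick 1: 125 + 20 + 20 = 165
  USB stick 2: 55 + 55 + 50 = 160
  USB stick 3: 45 + 45 + 25 + 25 + 25 = 165
This matches the lower bound, so 3 is optimal.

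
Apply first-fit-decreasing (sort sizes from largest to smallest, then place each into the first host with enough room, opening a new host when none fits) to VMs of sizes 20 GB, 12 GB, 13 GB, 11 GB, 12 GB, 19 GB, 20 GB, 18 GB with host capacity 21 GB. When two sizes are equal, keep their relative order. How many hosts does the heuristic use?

Sorted descending: 20, 20, 19, 18, 13, 12, 12, 11.
  20 → host 1 (new)  [load 20/21]
  20 → host 2 (new)  [load 20/21]
  19 → host 3 (new)  [load 19/21]
  18 → host 4 (new)  [load 18/21]
  13 → host 5 (new)  [load 13/21]
  12 → host 6 (new)  [load 12/21]
  12 → host 7 (new)  [load 12/21]
  11 → host 8 (new)  [load 11/21]
8 hosts opened.

8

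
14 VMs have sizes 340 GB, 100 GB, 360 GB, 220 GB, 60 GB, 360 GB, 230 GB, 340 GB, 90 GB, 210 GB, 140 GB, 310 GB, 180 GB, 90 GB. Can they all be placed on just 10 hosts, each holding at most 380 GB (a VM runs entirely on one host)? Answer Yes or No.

Yes

A valid assignment using 9 hosts:
  host 1: 360 = 360
  host 2: 360 = 360
  host 3: 340 = 340
  host 4: 340 = 340
  host 5: 310 + 60 = 370
  host 6: 230 + 140 = 370
  host 7: 220 + 100 = 320
  host 8: 210 + 90 = 300
  host 9: 180 + 90 = 270
That uses only 9 ≤ 10, so 10 hosts are enough.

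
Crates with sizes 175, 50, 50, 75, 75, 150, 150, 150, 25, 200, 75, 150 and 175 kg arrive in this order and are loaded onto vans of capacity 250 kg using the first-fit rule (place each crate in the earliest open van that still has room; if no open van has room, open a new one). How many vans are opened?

  175 → van 1 (new)  [load 175/250]
  50 → van 1  [load 225/250]
  50 → van 2 (new)  [load 50/250]
  75 → van 2  [load 125/250]
  75 → van 2  [load 200/250]
  150 → van 3 (new)  [load 150/250]
  150 → van 4 (new)  [load 150/250]
  150 → van 5 (new)  [load 150/250]
  25 → van 1  [load 250/250]
  200 → van 6 (new)  [load 200/250]
  75 → van 3  [load 225/250]
  150 → van 7 (new)  [load 150/250]
  175 → van 8 (new)  [load 175/250]
8 vans opened.

8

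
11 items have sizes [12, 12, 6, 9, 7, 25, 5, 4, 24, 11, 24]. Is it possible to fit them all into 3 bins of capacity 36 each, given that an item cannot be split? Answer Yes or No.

Total = 139; ⌈139/36⌉ = 4.
At least 4 bins are required, but only 3 are allowed.

No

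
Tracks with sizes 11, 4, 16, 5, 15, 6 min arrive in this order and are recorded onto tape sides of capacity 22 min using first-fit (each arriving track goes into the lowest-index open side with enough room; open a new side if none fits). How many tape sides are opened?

3

  11 → side 1 (new)  [load 11/22]
  4 → side 1  [load 15/22]
  16 → side 2 (new)  [load 16/22]
  5 → side 1  [load 20/22]
  15 → side 3 (new)  [load 15/22]
  6 → side 2  [load 22/22]
3 tape sides opened.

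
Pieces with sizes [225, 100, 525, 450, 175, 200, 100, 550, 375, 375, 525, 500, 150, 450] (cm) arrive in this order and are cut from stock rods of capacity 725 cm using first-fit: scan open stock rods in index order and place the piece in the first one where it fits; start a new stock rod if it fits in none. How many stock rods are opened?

9

  225 → stock rod 1 (new)  [load 225/725]
  100 → stock rod 1  [load 325/725]
  525 → stock rod 2 (new)  [load 525/725]
  450 → stock rod 3 (new)  [load 450/725]
  175 → stock rod 1  [load 500/725]
  200 → stock rod 1  [load 700/725]
  100 → stock rod 2  [load 625/725]
  550 → stock rod 4 (new)  [load 550/725]
  375 → stock rod 5 (new)  [load 375/725]
  375 → stock rod 6 (new)  [load 375/725]
  525 → stock rod 7 (new)  [load 525/725]
  500 → stock rod 8 (new)  [load 500/725]
  150 → stock rod 3  [load 600/725]
  450 → stock rod 9 (new)  [load 450/725]
9 stock rods opened.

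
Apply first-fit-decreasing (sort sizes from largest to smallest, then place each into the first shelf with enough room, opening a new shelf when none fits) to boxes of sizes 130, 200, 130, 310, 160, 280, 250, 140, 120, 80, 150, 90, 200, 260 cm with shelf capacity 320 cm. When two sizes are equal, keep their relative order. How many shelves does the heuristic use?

Sorted descending: 310, 280, 260, 250, 200, 200, 160, 150, 140, 130, 130, 120, 90, 80.
  310 → shelf 1 (new)  [load 310/320]
  280 → shelf 2 (new)  [load 280/320]
  260 → shelf 3 (new)  [load 260/320]
  250 → shelf 4 (new)  [load 250/320]
  200 → shelf 5 (new)  [load 200/320]
  200 → shelf 6 (new)  [load 200/320]
  160 → shelf 7 (new)  [load 160/320]
  150 → shelf 7  [load 310/320]
  140 → shelf 8 (new)  [load 140/320]
  130 → shelf 8  [load 270/320]
  130 → shelf 9 (new)  [load 130/320]
  120 → shelf 5  [load 320/320]
  90 → shelf 6  [load 290/320]
  80 → shelf 9  [load 210/320]
9 shelves opened.

9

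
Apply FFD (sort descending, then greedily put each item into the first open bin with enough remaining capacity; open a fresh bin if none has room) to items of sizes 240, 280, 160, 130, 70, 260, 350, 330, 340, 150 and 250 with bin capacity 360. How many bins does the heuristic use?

9

Sorted descending: 350, 340, 330, 280, 260, 250, 240, 160, 150, 130, 70.
  350 → bin 1 (new)  [load 350/360]
  340 → bin 2 (new)  [load 340/360]
  330 → bin 3 (new)  [load 330/360]
  280 → bin 4 (new)  [load 280/360]
  260 → bin 5 (new)  [load 260/360]
  250 → bin 6 (new)  [load 250/360]
  240 → bin 7 (new)  [load 240/360]
  160 → bin 8 (new)  [load 160/360]
  150 → bin 8  [load 310/360]
  130 → bin 9 (new)  [load 130/360]
  70 → bin 4  [load 350/360]
9 bins opened.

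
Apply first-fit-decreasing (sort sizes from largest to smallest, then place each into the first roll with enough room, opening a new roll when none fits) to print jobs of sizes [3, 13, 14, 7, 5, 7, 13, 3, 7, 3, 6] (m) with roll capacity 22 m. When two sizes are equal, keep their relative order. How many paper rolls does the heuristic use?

Sorted descending: 14, 13, 13, 7, 7, 7, 6, 5, 3, 3, 3.
  14 → roll 1 (new)  [load 14/22]
  13 → roll 2 (new)  [load 13/22]
  13 → roll 3 (new)  [load 13/22]
  7 → roll 1  [load 21/22]
  7 → roll 2  [load 20/22]
  7 → roll 3  [load 20/22]
  6 → roll 4 (new)  [load 6/22]
  5 → roll 4  [load 11/22]
  3 → roll 4  [load 14/22]
  3 → roll 4  [load 17/22]
  3 → roll 4  [load 20/22]
4 paper rolls opened.

4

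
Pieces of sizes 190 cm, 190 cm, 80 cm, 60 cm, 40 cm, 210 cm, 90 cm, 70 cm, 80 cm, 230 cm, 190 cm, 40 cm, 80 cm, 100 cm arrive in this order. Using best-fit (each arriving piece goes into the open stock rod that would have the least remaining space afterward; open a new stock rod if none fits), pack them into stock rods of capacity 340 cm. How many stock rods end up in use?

6

  190 → stock rod 1 (new)  [load 190/340]
  190 → stock rod 2 (new)  [load 190/340]
  80 → stock rod 1  [load 270/340]
  60 → stock rod 1  [load 330/340]
  40 → stock rod 2  [load 230/340]
  210 → stock rod 3 (new)  [load 210/340]
  90 → stock rod 2  [load 320/340]
  70 → stock rod 3  [load 280/340]
  80 → stock rod 4 (new)  [load 80/340]
  230 → stock rod 4  [load 310/340]
  190 → stock rod 5 (new)  [load 190/340]
  40 → stock rod 3  [load 320/340]
  80 → stock rod 5  [load 270/340]
  100 → stock rod 6 (new)  [load 100/340]
6 stock rods opened.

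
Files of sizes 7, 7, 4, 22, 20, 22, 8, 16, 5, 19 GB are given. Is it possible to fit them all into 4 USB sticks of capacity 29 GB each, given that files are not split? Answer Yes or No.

Total = 130 GB; ⌈130/29⌉ = 5.
At least 5 USB sticks are required, but only 4 are allowed.

No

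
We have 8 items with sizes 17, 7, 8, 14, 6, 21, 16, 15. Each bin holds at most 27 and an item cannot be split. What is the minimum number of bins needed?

Total = 21 + 17 + 16 + 15 + 14 + 8 + 7 + 6 = 104.
Lower bound: ⌈104/27⌉ = 4 bins.
Also, 5 items each exceed 27/2, and no two of those can share a bin, so at least 5 bins are needed.
A packing using 5 bins:
  bin 1: 21 + 6 = 27
  bin 2: 17 + 8 = 25
  bin 3: 16 + 7 = 23
  bin 4: 15 = 15
  bin 5: 14 = 14
This matches the lower bound, so 5 is optimal.

5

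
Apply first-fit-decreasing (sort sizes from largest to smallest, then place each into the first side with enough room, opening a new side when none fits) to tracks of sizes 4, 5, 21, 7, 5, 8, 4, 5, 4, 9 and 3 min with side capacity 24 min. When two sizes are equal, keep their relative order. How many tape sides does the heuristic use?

Sorted descending: 21, 9, 8, 7, 5, 5, 5, 4, 4, 4, 3.
  21 → side 1 (new)  [load 21/24]
  9 → side 2 (new)  [load 9/24]
  8 → side 2  [load 17/24]
  7 → side 2  [load 24/24]
  5 → side 3 (new)  [load 5/24]
  5 → side 3  [load 10/24]
  5 → side 3  [load 15/24]
  4 → side 3  [load 19/24]
  4 → side 3  [load 23/24]
  4 → side 4 (new)  [load 4/24]
  3 → side 1  [load 24/24]
4 tape sides opened.

4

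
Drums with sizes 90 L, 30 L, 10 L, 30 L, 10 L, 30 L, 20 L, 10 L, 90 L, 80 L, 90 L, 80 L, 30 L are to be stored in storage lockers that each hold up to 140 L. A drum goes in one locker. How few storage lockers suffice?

5

Total = 90 + 90 + 90 + 80 + 80 + 30 + 30 + 30 + 30 + 20 + 10 + 10 + 10 = 600 L.
Lower bound: ⌈600/140⌉ = 5 storage lockers.
A packing using 5 storage lockers:
  locker 1: 90 + 30 + 20 = 140
  locker 2: 90 + 30 + 10 + 10 = 140
  locker 3: 90 + 30 + 10 = 130
  locker 4: 80 + 30 = 110
  locker 5: 80 = 80
This matches the lower bound, so 5 is optimal.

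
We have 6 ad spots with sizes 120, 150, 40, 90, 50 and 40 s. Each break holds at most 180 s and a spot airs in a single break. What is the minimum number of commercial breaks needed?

Total = 150 + 120 + 90 + 50 + 40 + 40 = 490 s.
Lower bound: ⌈490/180⌉ = 3 commercial breaks.
A packing using 3 commercial breaks:
  break 1: 150 = 150
  break 2: 120 + 50 = 170
  break 3: 90 + 40 + 40 = 170
This matches the lower bound, so 3 is optimal.

3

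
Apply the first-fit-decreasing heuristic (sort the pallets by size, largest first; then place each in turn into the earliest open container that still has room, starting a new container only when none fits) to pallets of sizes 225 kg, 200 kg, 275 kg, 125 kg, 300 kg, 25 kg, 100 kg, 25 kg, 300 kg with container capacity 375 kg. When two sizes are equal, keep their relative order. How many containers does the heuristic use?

Sorted descending: 300, 300, 275, 225, 200, 125, 100, 25, 25.
  300 → container 1 (new)  [load 300/375]
  300 → container 2 (new)  [load 300/375]
  275 → container 3 (new)  [load 275/375]
  225 → container 4 (new)  [load 225/375]
  200 → container 5 (new)  [load 200/375]
  125 → container 4  [load 350/375]
  100 → container 3  [load 375/375]
  25 → container 1  [load 325/375]
  25 → container 1  [load 350/375]
5 containers opened.

5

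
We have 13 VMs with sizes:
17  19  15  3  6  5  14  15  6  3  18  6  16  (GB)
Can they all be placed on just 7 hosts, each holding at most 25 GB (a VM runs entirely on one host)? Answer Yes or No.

Yes

A valid assignment using 7 hosts:
  host 1: 19 + 6 = 25
  host 2: 18 + 6 = 24
  host 3: 17 + 6 = 23
  host 4: 16 + 5 + 3 = 24
  host 5: 15 + 3 = 18
  host 6: 15 = 15
  host 7: 14 = 14
Every load is within 25 GB, so 7 hosts suffice.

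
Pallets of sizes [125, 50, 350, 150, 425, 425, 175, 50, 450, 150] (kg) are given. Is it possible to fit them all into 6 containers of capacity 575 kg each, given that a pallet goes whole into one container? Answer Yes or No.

A valid assignment using 5 containers:
  container 1: 450 + 125 = 575
  container 2: 425 + 150 = 575
  container 3: 425 + 150 = 575
  container 4: 350 + 175 + 50 = 575
  container 5: 50 = 50
That uses only 5 ≤ 6, so 6 containers are enough.

Yes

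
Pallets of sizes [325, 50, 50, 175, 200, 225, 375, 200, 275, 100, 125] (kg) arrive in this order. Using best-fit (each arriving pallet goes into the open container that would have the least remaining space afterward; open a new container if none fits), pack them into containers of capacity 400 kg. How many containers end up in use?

6

  325 → container 1 (new)  [load 325/400]
  50 → container 1  [load 375/400]
  50 → container 2 (new)  [load 50/400]
  175 → container 2  [load 225/400]
  200 → container 3 (new)  [load 200/400]
  225 → container 4 (new)  [load 225/400]
  375 → container 5 (new)  [load 375/400]
  200 → container 3  [load 400/400]
  275 → container 6 (new)  [load 275/400]
  100 → container 6  [load 375/400]
  125 → container 2  [load 350/400]
6 containers opened.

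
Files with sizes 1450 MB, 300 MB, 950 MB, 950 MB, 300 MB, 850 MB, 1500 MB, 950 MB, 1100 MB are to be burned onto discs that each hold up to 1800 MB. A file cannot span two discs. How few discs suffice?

Total = 1500 + 1450 + 1100 + 950 + 950 + 950 + 850 + 300 + 300 = 8350 MB.
Lower bound: ⌈8350/1800⌉ = 5 discs.
Also, 6 files each exceed 900 MB, and no two of those can share a disc, so at least 6 discs are needed.
A packing using 6 discs:
  disc 1: 1500 + 300 = 1800
  disc 2: 1450 + 300 = 1750
  disc 3: 1100 = 1100
  disc 4: 950 + 850 = 1800
  disc 5: 950 = 950
  disc 6: 950 = 950
This matches the lower bound, so 6 is optimal.

6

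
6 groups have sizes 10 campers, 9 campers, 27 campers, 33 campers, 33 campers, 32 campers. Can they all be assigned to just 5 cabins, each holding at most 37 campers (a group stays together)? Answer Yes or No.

Yes

A valid assignment using 5 cabins:
  cabin 1: 33 = 33
  cabin 2: 33 = 33
  cabin 3: 32 = 32
  cabin 4: 27 + 10 = 37
  cabin 5: 9 = 9
Every load is within 37 campers, so 5 cabins suffice.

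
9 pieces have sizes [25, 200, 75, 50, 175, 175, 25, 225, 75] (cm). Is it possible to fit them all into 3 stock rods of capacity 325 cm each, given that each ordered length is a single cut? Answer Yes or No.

Total = 1025 cm; ⌈1025/325⌉ = 4.
At least 4 stock rods are required, but only 3 are allowed.

No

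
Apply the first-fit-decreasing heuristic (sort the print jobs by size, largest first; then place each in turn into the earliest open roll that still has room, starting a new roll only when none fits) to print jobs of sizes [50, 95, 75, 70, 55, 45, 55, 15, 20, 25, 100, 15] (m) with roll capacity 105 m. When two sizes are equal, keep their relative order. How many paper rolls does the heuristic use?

Sorted descending: 100, 95, 75, 70, 55, 55, 50, 45, 25, 20, 15, 15.
  100 → roll 1 (new)  [load 100/105]
  95 → roll 2 (new)  [load 95/105]
  75 → roll 3 (new)  [load 75/105]
  70 → roll 4 (new)  [load 70/105]
  55 → roll 5 (new)  [load 55/105]
  55 → roll 6 (new)  [load 55/105]
  50 → roll 5  [load 105/105]
  45 → roll 6  [load 100/105]
  25 → roll 3  [load 100/105]
  20 → roll 4  [load 90/105]
  15 → roll 4  [load 105/105]
  15 → roll 7 (new)  [load 15/105]
7 paper rolls opened.

7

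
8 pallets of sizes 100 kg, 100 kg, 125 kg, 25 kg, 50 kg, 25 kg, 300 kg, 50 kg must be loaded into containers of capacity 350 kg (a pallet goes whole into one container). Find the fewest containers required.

Total = 300 + 125 + 100 + 100 + 50 + 50 + 25 + 25 = 775 kg.
Lower bound: ⌈775/350⌉ = 3 containers.
A packing using 3 containers:
  container 1: 300 + 50 = 350
  container 2: 125 + 100 + 100 + 25 = 350
  container 3: 50 + 25 = 75
This matches the lower bound, so 3 is optimal.

3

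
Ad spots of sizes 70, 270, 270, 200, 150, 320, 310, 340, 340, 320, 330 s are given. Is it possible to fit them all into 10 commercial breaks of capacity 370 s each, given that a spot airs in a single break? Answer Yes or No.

A valid assignment using 9 commercial breaks:
  break 1: 340 = 340
  break 2: 340 = 340
  break 3: 330 = 330
  break 4: 320 = 320
  break 5: 320 = 320
  break 6: 310 = 310
  break 7: 270 + 70 = 340
  break 8: 270 = 270
  break 9: 200 + 150 = 350
That uses only 9 ≤ 10, so 10 commercial breaks are enough.

Yes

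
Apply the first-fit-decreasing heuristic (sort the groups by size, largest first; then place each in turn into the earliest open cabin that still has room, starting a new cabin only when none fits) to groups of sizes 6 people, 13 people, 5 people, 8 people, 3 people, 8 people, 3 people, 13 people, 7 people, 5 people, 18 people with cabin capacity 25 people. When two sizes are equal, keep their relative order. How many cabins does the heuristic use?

Sorted descending: 18, 13, 13, 8, 8, 7, 6, 5, 5, 3, 3.
  18 → cabin 1 (new)  [load 18/25]
  13 → cabin 2 (new)  [load 13/25]
  13 → cabin 3 (new)  [load 13/25]
  8 → cabin 2  [load 21/25]
  8 → cabin 3  [load 21/25]
  7 → cabin 1  [load 25/25]
  6 → cabin 4 (new)  [load 6/25]
  5 → cabin 4  [load 11/25]
  5 → cabin 4  [load 16/25]
  3 → cabin 2  [load 24/25]
  3 → cabin 3  [load 24/25]
4 cabins opened.

4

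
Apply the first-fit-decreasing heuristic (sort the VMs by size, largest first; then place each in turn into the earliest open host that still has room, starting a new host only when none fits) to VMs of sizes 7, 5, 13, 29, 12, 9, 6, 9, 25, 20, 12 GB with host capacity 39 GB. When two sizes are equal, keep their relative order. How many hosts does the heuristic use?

4

Sorted descending: 29, 25, 20, 13, 12, 12, 9, 9, 7, 6, 5.
  29 → host 1 (new)  [load 29/39]
  25 → host 2 (new)  [load 25/39]
  20 → host 3 (new)  [load 20/39]
  13 → host 2  [load 38/39]
  12 → host 3  [load 32/39]
  12 → host 4 (new)  [load 12/39]
  9 → host 1  [load 38/39]
  9 → host 4  [load 21/39]
  7 → host 3  [load 39/39]
  6 → host 4  [load 27/39]
  5 → host 4  [load 32/39]
4 hosts opened.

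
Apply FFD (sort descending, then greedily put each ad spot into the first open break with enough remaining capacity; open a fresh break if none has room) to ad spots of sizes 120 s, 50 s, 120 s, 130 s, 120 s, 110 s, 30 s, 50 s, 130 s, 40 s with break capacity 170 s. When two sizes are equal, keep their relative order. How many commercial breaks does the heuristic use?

6

Sorted descending: 130, 130, 120, 120, 120, 110, 50, 50, 40, 30.
  130 → break 1 (new)  [load 130/170]
  130 → break 2 (new)  [load 130/170]
  120 → break 3 (new)  [load 120/170]
  120 → break 4 (new)  [load 120/170]
  120 → break 5 (new)  [load 120/170]
  110 → break 6 (new)  [load 110/170]
  50 → break 3  [load 170/170]
  50 → break 4  [load 170/170]
  40 → break 1  [load 170/170]
  30 → break 2  [load 160/170]
6 commercial breaks opened.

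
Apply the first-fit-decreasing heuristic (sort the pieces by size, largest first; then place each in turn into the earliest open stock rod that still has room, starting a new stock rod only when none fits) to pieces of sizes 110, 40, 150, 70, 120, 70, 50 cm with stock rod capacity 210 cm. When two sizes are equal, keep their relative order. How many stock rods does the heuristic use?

4

Sorted descending: 150, 120, 110, 70, 70, 50, 40.
  150 → stock rod 1 (new)  [load 150/210]
  120 → stock rod 2 (new)  [load 120/210]
  110 → stock rod 3 (new)  [load 110/210]
  70 → stock rod 2  [load 190/210]
  70 → stock rod 3  [load 180/210]
  50 → stock rod 1  [load 200/210]
  40 → stock rod 4 (new)  [load 40/210]
4 stock rods opened.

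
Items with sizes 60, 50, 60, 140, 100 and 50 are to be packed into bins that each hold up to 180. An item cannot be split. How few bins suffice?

Total = 140 + 100 + 60 + 60 + 50 + 50 = 460.
Lower bound: ⌈460/180⌉ = 3 bins.
A packing using 3 bins:
  bin 1: 140 = 140
  bin 2: 100 + 60 = 160
  bin 3: 60 + 50 + 50 = 160
This matches the lower bound, so 3 is optimal.

3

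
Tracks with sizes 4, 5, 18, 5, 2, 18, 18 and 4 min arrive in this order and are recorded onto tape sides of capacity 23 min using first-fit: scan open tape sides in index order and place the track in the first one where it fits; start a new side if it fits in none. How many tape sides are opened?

4

  4 → side 1 (new)  [load 4/23]
  5 → side 1  [load 9/23]
  18 → side 2 (new)  [load 18/23]
  5 → side 1  [load 14/23]
  2 → side 1  [load 16/23]
  18 → side 3 (new)  [load 18/23]
  18 → side 4 (new)  [load 18/23]
  4 → side 1  [load 20/23]
4 tape sides opened.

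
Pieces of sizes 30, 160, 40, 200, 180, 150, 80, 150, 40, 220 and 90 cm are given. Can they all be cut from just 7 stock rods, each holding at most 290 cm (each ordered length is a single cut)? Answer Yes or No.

Yes

A valid assignment using 6 stock rods:
  stock rod 1: 220 + 40 + 30 = 290
  stock rod 2: 200 + 90 = 290
  stock rod 3: 180 + 80 = 260
  stock rod 4: 160 + 40 = 200
  stock rod 5: 150 = 150
  stock rod 6: 150 = 150
That uses only 6 ≤ 7, so 7 stock rods are enough.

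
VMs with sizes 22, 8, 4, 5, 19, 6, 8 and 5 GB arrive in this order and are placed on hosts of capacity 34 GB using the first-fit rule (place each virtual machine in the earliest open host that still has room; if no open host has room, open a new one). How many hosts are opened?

  22 → host 1 (new)  [load 22/34]
  8 → host 1  [load 30/34]
  4 → host 1  [load 34/34]
  5 → host 2 (new)  [load 5/34]
  19 → host 2  [load 24/34]
  6 → host 2  [load 30/34]
  8 → host 3 (new)  [load 8/34]
  5 → host 3  [load 13/34]
3 hosts opened.

3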